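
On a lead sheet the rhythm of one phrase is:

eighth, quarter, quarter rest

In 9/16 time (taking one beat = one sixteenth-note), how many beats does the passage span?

One sixteenth-note beat = 2 thirty-second notes.
In thirty-second notes: eighth = 4; quarter = 8; quarter rest = 8.
Adding: 4 + 8 + 8 = 20.
20 ÷ 2 = 10 beats.

10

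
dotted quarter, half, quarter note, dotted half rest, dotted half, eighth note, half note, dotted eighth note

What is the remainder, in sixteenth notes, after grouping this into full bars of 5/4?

15

One bar of 5/4 = 20 sixteenth notes.
Express everything in sixteenth notes: dotted quarter = 6; half = 8; quarter note = 4; dotted half rest = 12; dotted half = 12; eighth note = 2; half note = 8; dotted eighth note = 3.
Altogether 6 + 8 + 4 + 12 + 12 + 2 + 8 + 3 = 55.
55 ÷ 20 = 2 complete bars with 15 sixteenth notes remaining.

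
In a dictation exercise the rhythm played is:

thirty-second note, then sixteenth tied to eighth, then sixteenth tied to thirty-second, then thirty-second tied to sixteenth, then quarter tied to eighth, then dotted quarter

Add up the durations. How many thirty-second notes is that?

Convert each value to thirty-second notes: thirty-second note = 1; sixteenth tied to eighth (sixteenth + eighth) = 6; sixteenth tied to thirty-second (sixteenth + thirty-second) = 3; thirty-second tied to sixteenth (thirty-second + sixteenth) = 3; quarter tied to eighth (quarter + eighth) = 12; dotted quarter = 12.
Adding: 1 + 6 + 3 + 3 + 12 + 12 = 37 thirty-second notes.

37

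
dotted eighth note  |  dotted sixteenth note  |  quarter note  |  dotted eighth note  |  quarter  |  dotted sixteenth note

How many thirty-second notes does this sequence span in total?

In thirty-second notes: dotted eighth note = 6; dotted sixteenth note = 3; quarter note = 8; dotted eighth note = 6; quarter = 8; dotted sixteenth note = 3.
Sum: 6 + 3 + 8 + 6 + 8 + 3 = 34 thirty-second notes.

34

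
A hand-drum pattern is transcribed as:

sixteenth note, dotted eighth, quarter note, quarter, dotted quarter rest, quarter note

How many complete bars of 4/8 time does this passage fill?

2

One bar of 4/8 = 8 sixteenth notes.
Express everything in sixteenth notes: sixteenth note = 1; dotted eighth = 3; quarter note = 4; quarter = 4; dotted quarter rest = 6; quarter note = 4.
Altogether 1 + 3 + 4 + 4 + 6 + 4 = 22.
22 ÷ 8 = 2 complete bars with 6 left over.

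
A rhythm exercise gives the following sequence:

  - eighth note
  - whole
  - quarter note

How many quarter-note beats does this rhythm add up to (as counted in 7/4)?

5.5

One quarter-note beat = 2 eighth notes.
Working in eighth notes: eighth note = 1; whole = 8; quarter note = 2.
Altogether 1 + 8 + 2 = 11.
11 ÷ 2 = 5.5 beats.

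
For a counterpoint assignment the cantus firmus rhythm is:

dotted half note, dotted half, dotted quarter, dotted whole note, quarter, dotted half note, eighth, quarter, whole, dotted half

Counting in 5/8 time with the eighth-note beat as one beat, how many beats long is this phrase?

52

One eighth-note beat = 2 sixteenth notes.
Working in sixteenth notes: dotted half note = 12; dotted half = 12; dotted quarter = 6; dotted whole note = 24; quarter = 4; dotted half note = 12; eighth = 2; quarter = 4; whole = 16; dotted half = 12.
Altogether 12 + 12 + 6 + 24 + 4 + 12 + 2 + 4 + 16 + 12 = 104.
104 ÷ 2 = 52 beats.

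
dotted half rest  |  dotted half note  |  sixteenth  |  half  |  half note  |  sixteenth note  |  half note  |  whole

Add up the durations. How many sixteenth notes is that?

Each duration in sixteenth notes: dotted half rest = 12; dotted half note = 12; sixteenth = 1; half = 8; half note = 8; sixteenth note = 1; half note = 8; whole = 16.
Adding: 12 + 12 + 1 + 8 + 8 + 1 + 8 + 16 = 66 sixteenth notes.

66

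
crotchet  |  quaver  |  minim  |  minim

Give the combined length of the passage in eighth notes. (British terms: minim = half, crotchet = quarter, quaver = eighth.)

Working in eighth notes: crotchet = 2; quaver = 1; minim = 4; minim = 4.
Sum: 2 + 1 + 4 + 4 = 11 eighth notes.

11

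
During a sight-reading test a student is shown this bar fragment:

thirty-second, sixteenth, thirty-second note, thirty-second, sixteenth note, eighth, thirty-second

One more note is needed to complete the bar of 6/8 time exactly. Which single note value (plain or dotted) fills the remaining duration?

The bar of 6/8 = 24 thirty-second notes.
In thirty-second notes: thirty-second = 1; sixteenth = 2; thirty-second note = 1; thirty-second = 1; sixteenth note = 2; eighth = 4; thirty-second = 1.
Altogether 1 + 2 + 1 + 1 + 2 + 4 + 1 = 12.
Remaining: 24 − 12 = 12 thirty-second notes, which is a dotted quarter note.

dotted quarter note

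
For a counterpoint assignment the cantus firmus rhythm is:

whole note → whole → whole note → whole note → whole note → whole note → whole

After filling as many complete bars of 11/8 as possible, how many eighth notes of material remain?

1

One bar of 11/8 = 11 eighth notes.
In eighth notes: whole note = 8; whole = 8; whole note = 8; whole note = 8; whole note = 8; whole note = 8; whole = 8.
Adding: 8 + 8 + 8 + 8 + 8 + 8 + 8 = 56.
56 ÷ 11 = 5 complete bars with 1 eighth note remaining.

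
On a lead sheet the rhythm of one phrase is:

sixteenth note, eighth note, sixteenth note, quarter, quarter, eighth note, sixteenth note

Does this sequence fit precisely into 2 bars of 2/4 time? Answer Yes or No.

One bar of 2/4 = 8 sixteenth notes, so 2 bars = 16.
Convert each value to sixteenth notes: sixteenth note = 1; eighth note = 2; sixteenth note = 1; quarter = 4; quarter = 4; eighth note = 2; sixteenth note = 1.
Adding: 1 + 2 + 1 + 4 + 4 + 2 + 1 = 15.
15 falls short of 16, so the answer is No.

No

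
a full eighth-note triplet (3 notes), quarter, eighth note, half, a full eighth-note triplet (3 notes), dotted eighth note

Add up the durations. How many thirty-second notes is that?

In thirty-second notes: a full eighth-note triplet (3 notes) (three triplet eighths span one quarter) = 8; quarter = 8; eighth note = 4; half = 16; a full eighth-note triplet (3 notes) (three triplet eighths span one quarter) = 8; dotted eighth note = 6.
Altogether 8 + 8 + 4 + 16 + 8 + 6 = 50 thirty-second notes.

50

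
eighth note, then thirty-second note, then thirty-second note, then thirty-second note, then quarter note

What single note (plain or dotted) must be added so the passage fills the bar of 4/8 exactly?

The bar of 4/8 = 16 thirty-second notes.
Each duration in thirty-second notes: eighth note = 4; thirty-second note = 1; thirty-second note = 1; thirty-second note = 1; quarter note = 8.
Adding: 4 + 1 + 1 + 1 + 8 = 15.
Remaining: 16 − 15 = 1 thirty-second note, which is a thirty-second note.

thirty-second note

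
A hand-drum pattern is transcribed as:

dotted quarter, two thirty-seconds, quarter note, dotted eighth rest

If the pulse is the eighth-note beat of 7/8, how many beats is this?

One eighth-note beat = 4 thirty-second notes.
Each duration in thirty-second notes: dotted quarter = 12; thirty-second = 1; thirty-second = 1; quarter note = 8; dotted eighth rest = 6.
Adding: 12 + 1 + 1 + 8 + 6 = 28.
28 ÷ 4 = 7 beats.

7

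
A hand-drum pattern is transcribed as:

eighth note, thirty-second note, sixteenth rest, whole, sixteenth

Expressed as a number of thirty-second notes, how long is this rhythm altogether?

41

In thirty-second notes: eighth note = 4; thirty-second note = 1; sixteenth rest = 2; whole = 32; sixteenth = 2.
Total: 4 + 1 + 2 + 32 + 2 = 41 thirty-second notes.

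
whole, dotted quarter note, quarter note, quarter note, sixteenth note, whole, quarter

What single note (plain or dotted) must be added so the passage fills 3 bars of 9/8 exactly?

dotted eighth note

3 bars of 9/8 = 54 sixteenth notes.
Convert each value to sixteenth notes: whole = 16; dotted quarter note = 6; quarter note = 4; quarter note = 4; sixteenth note = 1; whole = 16; quarter = 4.
Adding: 16 + 6 + 4 + 4 + 1 + 16 + 4 = 51.
Remaining: 54 − 51 = 3 sixteenth notes, which is a dotted eighth note.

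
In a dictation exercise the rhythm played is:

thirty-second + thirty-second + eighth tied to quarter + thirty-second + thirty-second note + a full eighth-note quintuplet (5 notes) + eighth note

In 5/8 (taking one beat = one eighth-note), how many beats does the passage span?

One eighth-note beat = 4 thirty-second notes.
Each duration in thirty-second notes: thirty-second = 1; thirty-second = 1; eighth tied to quarter (eighth + quarter) = 12; thirty-second = 1; thirty-second note = 1; a full eighth-note quintuplet (5 notes) (five quintuplet eighths span one half) = 16; eighth note = 4.
Total: 1 + 1 + 12 + 1 + 1 + 16 + 4 = 36.
36 ÷ 4 = 9 beats.

9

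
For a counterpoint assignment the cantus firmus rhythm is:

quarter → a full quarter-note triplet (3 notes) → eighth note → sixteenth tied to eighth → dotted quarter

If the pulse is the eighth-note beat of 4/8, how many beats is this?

One eighth-note beat = 2 sixteenth notes.
Working in sixteenth notes: quarter = 4; a full quarter-note triplet (3 notes) (three triplet quarters span one half) = 8; eighth note = 2; sixteenth tied to eighth (sixteenth + eighth) = 3; dotted quarter = 6.
Total: 4 + 8 + 2 + 3 + 6 = 23.
23 ÷ 2 = 11.5 beats.

11.5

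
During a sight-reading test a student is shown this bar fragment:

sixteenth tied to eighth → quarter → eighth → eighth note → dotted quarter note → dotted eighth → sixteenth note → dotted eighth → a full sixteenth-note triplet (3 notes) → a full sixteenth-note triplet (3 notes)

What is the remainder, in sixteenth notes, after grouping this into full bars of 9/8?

10

One bar of 9/8 = 18 sixteenth notes.
Working in sixteenth notes: sixteenth tied to eighth (sixteenth + eighth) = 3; quarter = 4; eighth = 2; eighth note = 2; dotted quarter note = 6; dotted eighth = 3; sixteenth note = 1; dotted eighth = 3; a full sixteenth-note triplet (3 notes) (three triplet sixteenths span one eighth) = 2; a full sixteenth-note triplet (3 notes) (three triplet sixteenths span one eighth) = 2.
Total: 3 + 4 + 2 + 2 + 6 + 3 + 1 + 3 + 2 + 2 = 28.
28 ÷ 18 = 1 complete bar with 10 sixteenth notes remaining.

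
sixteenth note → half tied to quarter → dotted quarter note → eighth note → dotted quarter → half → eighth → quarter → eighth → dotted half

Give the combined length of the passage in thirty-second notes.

110

Express everything in thirty-second notes: sixteenth note = 2; half tied to quarter (half + quarter) = 24; dotted quarter note = 12; eighth note = 4; dotted quarter = 12; half = 16; eighth = 4; quarter = 8; eighth = 4; dotted half = 24.
Altogether 2 + 24 + 12 + 4 + 12 + 16 + 4 + 8 + 4 + 24 = 110 thirty-second notes.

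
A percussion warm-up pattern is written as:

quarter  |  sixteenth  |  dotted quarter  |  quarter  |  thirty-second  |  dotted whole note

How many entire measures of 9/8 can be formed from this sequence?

One bar of 9/8 = 36 thirty-second notes.
Each duration in thirty-second notes: quarter = 8; sixteenth = 2; dotted quarter = 12; quarter = 8; thirty-second = 1; dotted whole note = 48.
Adding: 8 + 2 + 12 + 8 + 1 + 48 = 79.
79 ÷ 36 = 2 complete bars with 7 left over.

2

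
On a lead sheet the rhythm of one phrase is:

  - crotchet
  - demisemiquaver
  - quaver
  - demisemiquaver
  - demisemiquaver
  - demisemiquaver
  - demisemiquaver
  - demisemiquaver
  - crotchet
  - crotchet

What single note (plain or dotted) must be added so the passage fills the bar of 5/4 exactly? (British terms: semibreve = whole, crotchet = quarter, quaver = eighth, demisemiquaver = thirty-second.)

dotted eighth note

The bar of 5/4 = 40 thirty-second notes.
Convert each value to thirty-second notes: crotchet = 8; demisemiquaver = 1; quaver = 4; demisemiquaver = 1; demisemiquaver = 1; demisemiquaver = 1; demisemiquaver = 1; demisemiquaver = 1; crotchet = 8; crotchet = 8.
Altogether 8 + 1 + 4 + 1 + 1 + 1 + 1 + 1 + 8 + 8 = 34.
Remaining: 40 − 34 = 6 thirty-second notes, which is a dotted eighth note.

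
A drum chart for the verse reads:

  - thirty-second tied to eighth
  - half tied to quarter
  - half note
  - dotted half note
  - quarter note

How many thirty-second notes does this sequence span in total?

In thirty-second notes: thirty-second tied to eighth (thirty-second + eighth) = 5; half tied to quarter (half + quarter) = 24; half note = 16; dotted half note = 24; quarter note = 8.
Adding: 5 + 24 + 16 + 24 + 8 = 77 thirty-second notes.

77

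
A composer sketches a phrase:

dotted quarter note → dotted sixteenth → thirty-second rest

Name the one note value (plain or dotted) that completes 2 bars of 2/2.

2 bars of 2/2 = 64 thirty-second notes.
In thirty-second notes: dotted quarter note = 12; dotted sixteenth = 3; thirty-second rest = 1.
Total: 12 + 3 + 1 = 16.
Remaining: 64 − 16 = 48 thirty-second notes, which is a dotted whole note.

dotted whole note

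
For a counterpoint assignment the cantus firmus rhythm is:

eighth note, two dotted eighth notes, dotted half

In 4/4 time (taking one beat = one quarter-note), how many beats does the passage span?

One quarter-note beat = 4 sixteenth notes.
In sixteenth notes: eighth note = 2; dotted eighth note = 3; dotted eighth note = 3; dotted half = 12.
Total: 2 + 3 + 3 + 12 = 20.
20 ÷ 4 = 5 beats.

5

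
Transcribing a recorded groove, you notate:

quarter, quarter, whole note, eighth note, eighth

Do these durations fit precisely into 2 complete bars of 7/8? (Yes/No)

Yes

One bar of 7/8 = 7 eighth notes, so 2 bars = 14.
Working in eighth notes: quarter = 2; quarter = 2; whole note = 8; eighth note = 1; eighth = 1.
Sum: 2 + 2 + 8 + 1 + 1 = 14.
14 equals 14, so the answer is Yes.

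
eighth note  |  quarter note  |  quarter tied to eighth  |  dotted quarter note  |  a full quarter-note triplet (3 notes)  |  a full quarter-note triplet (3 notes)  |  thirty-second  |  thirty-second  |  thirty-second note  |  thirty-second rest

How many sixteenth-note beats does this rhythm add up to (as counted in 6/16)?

One sixteenth-note beat = 2 thirty-second notes.
Each duration in thirty-second notes: eighth note = 4; quarter note = 8; quarter tied to eighth (quarter + eighth) = 12; dotted quarter note = 12; a full quarter-note triplet (3 notes) (three triplet quarters span one half) = 16; a full quarter-note triplet (3 notes) (three triplet quarters span one half) = 16; thirty-second = 1; thirty-second = 1; thirty-second note = 1; thirty-second rest = 1.
Sum: 4 + 8 + 12 + 12 + 16 + 16 + 1 + 1 + 1 + 1 = 72.
72 ÷ 2 = 36 beats.

36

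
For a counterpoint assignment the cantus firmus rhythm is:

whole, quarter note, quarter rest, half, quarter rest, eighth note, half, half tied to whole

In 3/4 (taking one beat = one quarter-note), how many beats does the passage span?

One quarter-note beat = 2 eighth notes.
Working in eighth notes: whole = 8; quarter note = 2; quarter rest = 2; half = 4; quarter rest = 2; eighth note = 1; half = 4; half tied to whole (half + whole) = 12.
Sum: 8 + 2 + 2 + 4 + 2 + 1 + 4 + 12 = 35.
35 ÷ 2 = 17.5 beats.

17.5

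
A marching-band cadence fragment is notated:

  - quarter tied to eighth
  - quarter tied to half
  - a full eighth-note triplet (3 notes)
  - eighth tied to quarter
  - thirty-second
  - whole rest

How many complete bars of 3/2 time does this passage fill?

1

One bar of 3/2 = 48 thirty-second notes.
In thirty-second notes: quarter tied to eighth (quarter + eighth) = 12; quarter tied to half (quarter + half) = 24; a full eighth-note triplet (3 notes) (three triplet eighths span one quarter) = 8; eighth tied to quarter (eighth + quarter) = 12; thirty-second = 1; whole rest = 32.
Total: 12 + 24 + 8 + 12 + 1 + 32 = 89.
89 ÷ 48 = 1 complete bar with 41 left over.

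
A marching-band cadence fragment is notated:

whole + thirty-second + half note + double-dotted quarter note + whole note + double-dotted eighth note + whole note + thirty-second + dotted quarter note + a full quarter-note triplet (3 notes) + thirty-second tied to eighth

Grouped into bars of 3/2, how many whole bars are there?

3

One bar of 3/2 = 48 thirty-second notes.
Working in thirty-second notes: whole = 32; thirty-second = 1; half note = 16; double-dotted quarter note = 14; whole note = 32; double-dotted eighth note = 7; whole note = 32; thirty-second = 1; dotted quarter note = 12; a full quarter-note triplet (3 notes) (three triplet quarters span one half) = 16; thirty-second tied to eighth (thirty-second + eighth) = 5.
Adding: 32 + 1 + 16 + 14 + 32 + 7 + 32 + 1 + 12 + 16 + 5 = 168.
168 ÷ 48 = 3 complete bars with 24 left over.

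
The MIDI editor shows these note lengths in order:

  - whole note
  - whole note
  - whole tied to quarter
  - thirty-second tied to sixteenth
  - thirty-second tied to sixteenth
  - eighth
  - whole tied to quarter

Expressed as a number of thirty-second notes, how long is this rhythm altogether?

154

In thirty-second notes: whole note = 32; whole note = 32; whole tied to quarter (whole + quarter) = 40; thirty-second tied to sixteenth (thirty-second + sixteenth) = 3; thirty-second tied to sixteenth (thirty-second + sixteenth) = 3; eighth = 4; whole tied to quarter (whole + quarter) = 40.
Adding: 32 + 32 + 40 + 3 + 3 + 4 + 40 = 154 thirty-second notes.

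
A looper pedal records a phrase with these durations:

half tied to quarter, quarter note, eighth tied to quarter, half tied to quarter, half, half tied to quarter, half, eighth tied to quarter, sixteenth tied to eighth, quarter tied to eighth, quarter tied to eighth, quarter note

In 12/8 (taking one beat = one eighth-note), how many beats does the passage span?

43.5

One eighth-note beat = 2 sixteenth notes.
In sixteenth notes: half tied to quarter (half + quarter) = 12; quarter note = 4; eighth tied to quarter (eighth + quarter) = 6; half tied to quarter (half + quarter) = 12; half = 8; half tied to quarter (half + quarter) = 12; half = 8; eighth tied to quarter (eighth + quarter) = 6; sixteenth tied to eighth (sixteenth + eighth) = 3; quarter tied to eighth (quarter + eighth) = 6; quarter tied to eighth (quarter + eighth) = 6; quarter note = 4.
Total: 12 + 4 + 6 + 12 + 8 + 12 + 8 + 6 + 3 + 6 + 6 + 4 = 87.
87 ÷ 2 = 43.5 beats.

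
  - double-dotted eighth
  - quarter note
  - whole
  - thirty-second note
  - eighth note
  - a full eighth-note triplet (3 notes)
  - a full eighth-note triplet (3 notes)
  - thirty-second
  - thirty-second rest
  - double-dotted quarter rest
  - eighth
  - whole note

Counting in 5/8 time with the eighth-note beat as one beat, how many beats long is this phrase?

One eighth-note beat = 4 thirty-second notes.
Convert each value to thirty-second notes: double-dotted eighth = 7; quarter note = 8; whole = 32; thirty-second note = 1; eighth note = 4; a full eighth-note triplet (3 notes) (three triplet eighths span one quarter) = 8; a full eighth-note triplet (3 notes) (three triplet eighths span one quarter) = 8; thirty-second = 1; thirty-second rest = 1; double-dotted quarter rest = 14; eighth = 4; whole note = 32.
Altogether 7 + 8 + 32 + 1 + 4 + 8 + 8 + 1 + 1 + 14 + 4 + 32 = 120.
120 ÷ 4 = 30 beats.

30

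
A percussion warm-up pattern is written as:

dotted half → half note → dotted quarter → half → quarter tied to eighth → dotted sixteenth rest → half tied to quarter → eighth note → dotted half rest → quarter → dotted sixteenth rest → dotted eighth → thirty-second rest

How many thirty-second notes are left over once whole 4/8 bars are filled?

One bar of 4/8 = 16 thirty-second notes.
Express everything in thirty-second notes: dotted half = 24; half note = 16; dotted quarter = 12; half = 16; quarter tied to eighth (quarter + eighth) = 12; dotted sixteenth rest = 3; half tied to quarter (half + quarter) = 24; eighth note = 4; dotted half rest = 24; quarter = 8; dotted sixteenth rest = 3; dotted eighth = 6; thirty-second rest = 1.
Adding: 24 + 16 + 12 + 16 + 12 + 3 + 24 + 4 + 24 + 8 + 3 + 6 + 1 = 153.
153 ÷ 16 = 9 complete bars with 9 thirty-second notes remaining.

9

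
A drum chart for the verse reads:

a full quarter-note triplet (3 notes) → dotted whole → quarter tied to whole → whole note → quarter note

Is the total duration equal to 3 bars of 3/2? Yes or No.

Yes

One bar of 3/2 = 6 quarter notes, so 3 bars = 18.
Each duration in quarter notes: a full quarter-note triplet (3 notes) (three triplet quarters span one half) = 2; dotted whole = 6; quarter tied to whole (quarter + whole) = 5; whole note = 4; quarter note = 1.
Sum: 2 + 6 + 5 + 4 + 1 = 18.
18 equals 18, so the answer is Yes.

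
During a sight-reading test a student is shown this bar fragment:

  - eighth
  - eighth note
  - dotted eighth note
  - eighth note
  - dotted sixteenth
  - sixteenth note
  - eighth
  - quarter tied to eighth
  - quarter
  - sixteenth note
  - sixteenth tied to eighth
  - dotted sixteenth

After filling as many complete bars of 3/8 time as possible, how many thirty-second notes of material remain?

10

One bar of 3/8 = 12 thirty-second notes.
Convert each value to thirty-second notes: eighth = 4; eighth note = 4; dotted eighth note = 6; eighth note = 4; dotted sixteenth = 3; sixteenth note = 2; eighth = 4; quarter tied to eighth (quarter + eighth) = 12; quarter = 8; sixteenth note = 2; sixteenth tied to eighth (sixteenth + eighth) = 6; dotted sixteenth = 3.
Sum: 4 + 4 + 6 + 4 + 3 + 2 + 4 + 12 + 8 + 2 + 6 + 3 = 58.
58 ÷ 12 = 4 complete bars with 10 thirty-second notes remaining.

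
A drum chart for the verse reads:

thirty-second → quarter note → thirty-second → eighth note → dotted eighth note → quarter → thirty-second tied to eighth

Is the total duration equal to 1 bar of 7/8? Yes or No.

One bar of 7/8 = 28 thirty-second notes.
In thirty-second notes: thirty-second = 1; quarter note = 8; thirty-second = 1; eighth note = 4; dotted eighth note = 6; quarter = 8; thirty-second tied to eighth (thirty-second + eighth) = 5.
Sum: 1 + 8 + 1 + 4 + 6 + 8 + 5 = 33.
33 exceeds 28, so the answer is No.

No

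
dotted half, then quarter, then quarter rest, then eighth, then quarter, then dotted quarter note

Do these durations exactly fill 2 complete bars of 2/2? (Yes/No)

Yes

One bar of 2/2 = 8 eighth notes, so 2 bars = 16.
Working in eighth notes: dotted half = 6; quarter = 2; quarter rest = 2; eighth = 1; quarter = 2; dotted quarter note = 3.
Adding: 6 + 2 + 2 + 1 + 2 + 3 = 16.
16 equals 16, so the answer is Yes.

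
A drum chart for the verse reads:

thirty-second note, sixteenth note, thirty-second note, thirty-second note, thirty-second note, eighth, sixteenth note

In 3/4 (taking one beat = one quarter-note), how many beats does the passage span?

One quarter-note beat = 8 thirty-second notes.
Convert each value to thirty-second notes: thirty-second note = 1; sixteenth note = 2; thirty-second note = 1; thirty-second note = 1; thirty-second note = 1; eighth = 4; sixteenth note = 2.
Total: 1 + 2 + 1 + 1 + 1 + 4 + 2 = 12.
12 ÷ 8 = 1.5 beats.

1.5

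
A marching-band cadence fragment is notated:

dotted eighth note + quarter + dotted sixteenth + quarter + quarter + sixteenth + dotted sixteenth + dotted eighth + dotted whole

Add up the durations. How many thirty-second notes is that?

92

In thirty-second notes: dotted eighth note = 6; quarter = 8; dotted sixteenth = 3; quarter = 8; quarter = 8; sixteenth = 2; dotted sixteenth = 3; dotted eighth = 6; dotted whole = 48.
Sum: 6 + 8 + 3 + 8 + 8 + 2 + 3 + 6 + 48 = 92 thirty-second notes.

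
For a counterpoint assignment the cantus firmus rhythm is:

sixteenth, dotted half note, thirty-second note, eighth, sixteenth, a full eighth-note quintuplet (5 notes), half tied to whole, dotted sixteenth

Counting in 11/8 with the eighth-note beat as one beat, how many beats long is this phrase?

25

One eighth-note beat = 4 thirty-second notes.
In thirty-second notes: sixteenth = 2; dotted half note = 24; thirty-second note = 1; eighth = 4; sixteenth = 2; a full eighth-note quintuplet (5 notes) (five quintuplet eighths span one half) = 16; half tied to whole (half + whole) = 48; dotted sixteenth = 3.
Adding: 2 + 24 + 1 + 4 + 2 + 16 + 48 + 3 = 100.
100 ÷ 4 = 25 beats.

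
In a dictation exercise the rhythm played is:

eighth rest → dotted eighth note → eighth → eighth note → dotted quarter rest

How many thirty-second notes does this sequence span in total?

Express everything in thirty-second notes: eighth rest = 4; dotted eighth note = 6; eighth = 4; eighth note = 4; dotted quarter rest = 12.
Sum: 4 + 6 + 4 + 4 + 12 = 30 thirty-second notes.

30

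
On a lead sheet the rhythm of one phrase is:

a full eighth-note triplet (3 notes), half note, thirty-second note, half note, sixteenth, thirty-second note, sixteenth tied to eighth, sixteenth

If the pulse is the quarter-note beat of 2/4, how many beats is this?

6.5

One quarter-note beat = 8 thirty-second notes.
In thirty-second notes: a full eighth-note triplet (3 notes) (three triplet eighths span one quarter) = 8; half note = 16; thirty-second note = 1; half note = 16; sixteenth = 2; thirty-second note = 1; sixteenth tied to eighth (sixteenth + eighth) = 6; sixteenth = 2.
Total: 8 + 16 + 1 + 16 + 2 + 1 + 6 + 2 = 52.
52 ÷ 8 = 6.5 beats.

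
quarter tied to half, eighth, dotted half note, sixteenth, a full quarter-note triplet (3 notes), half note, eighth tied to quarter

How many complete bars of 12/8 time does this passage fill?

One bar of 12/8 = 24 sixteenth notes.
In sixteenth notes: quarter tied to half (quarter + half) = 12; eighth = 2; dotted half note = 12; sixteenth = 1; a full quarter-note triplet (3 notes) (three triplet quarters span one half) = 8; half note = 8; eighth tied to quarter (eighth + quarter) = 6.
Adding: 12 + 2 + 12 + 1 + 8 + 8 + 6 = 49.
49 ÷ 24 = 2 complete bars with 1 left over.

2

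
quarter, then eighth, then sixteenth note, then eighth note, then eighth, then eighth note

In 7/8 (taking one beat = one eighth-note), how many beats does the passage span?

6.5

One eighth-note beat = 2 sixteenth notes.
Convert each value to sixteenth notes: quarter = 4; eighth = 2; sixteenth note = 1; eighth note = 2; eighth = 2; eighth note = 2.
Adding: 4 + 2 + 1 + 2 + 2 + 2 = 13.
13 ÷ 2 = 6.5 beats.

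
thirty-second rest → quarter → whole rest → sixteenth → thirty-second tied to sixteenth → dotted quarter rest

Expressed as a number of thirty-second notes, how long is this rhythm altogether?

Working in thirty-second notes: thirty-second rest = 1; quarter = 8; whole rest = 32; sixteenth = 2; thirty-second tied to sixteenth (thirty-second + sixteenth) = 3; dotted quarter rest = 12.
Sum: 1 + 8 + 32 + 2 + 3 + 12 = 58 thirty-second notes.

58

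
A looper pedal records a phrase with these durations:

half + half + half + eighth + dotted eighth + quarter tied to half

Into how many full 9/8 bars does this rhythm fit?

2

One bar of 9/8 = 18 sixteenth notes.
Express everything in sixteenth notes: half = 8; half = 8; half = 8; eighth = 2; dotted eighth = 3; quarter tied to half (quarter + half) = 12.
Adding: 8 + 8 + 8 + 2 + 3 + 12 = 41.
41 ÷ 18 = 2 complete bars with 5 left over.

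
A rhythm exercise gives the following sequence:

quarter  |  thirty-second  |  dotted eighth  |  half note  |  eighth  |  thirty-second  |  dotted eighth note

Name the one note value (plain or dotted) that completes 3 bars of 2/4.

dotted eighth note

3 bars of 2/4 = 48 thirty-second notes.
In thirty-second notes: quarter = 8; thirty-second = 1; dotted eighth = 6; half note = 16; eighth = 4; thirty-second = 1; dotted eighth note = 6.
Adding: 8 + 1 + 6 + 16 + 4 + 1 + 6 = 42.
Remaining: 48 − 42 = 6 thirty-second notes, which is a dotted eighth note.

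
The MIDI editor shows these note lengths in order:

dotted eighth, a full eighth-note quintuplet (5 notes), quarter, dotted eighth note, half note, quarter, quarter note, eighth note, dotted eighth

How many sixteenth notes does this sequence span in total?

39

Convert each value to sixteenth notes: dotted eighth = 3; a full eighth-note quintuplet (5 notes) (five quintuplet eighths span one half) = 8; quarter = 4; dotted eighth note = 3; half note = 8; quarter = 4; quarter note = 4; eighth note = 2; dotted eighth = 3.
Adding: 3 + 8 + 4 + 3 + 8 + 4 + 4 + 2 + 3 = 39 sixteenth notes.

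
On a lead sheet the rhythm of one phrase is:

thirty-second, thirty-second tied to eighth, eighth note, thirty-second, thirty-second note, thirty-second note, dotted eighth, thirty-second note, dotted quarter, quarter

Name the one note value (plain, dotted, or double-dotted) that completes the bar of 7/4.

half note

The bar of 7/4 = 56 thirty-second notes.
Express everything in thirty-second notes: thirty-second = 1; thirty-second tied to eighth (thirty-second + eighth) = 5; eighth note = 4; thirty-second = 1; thirty-second note = 1; thirty-second note = 1; dotted eighth = 6; thirty-second note = 1; dotted quarter = 12; quarter = 8.
Adding: 1 + 5 + 4 + 1 + 1 + 1 + 6 + 1 + 12 + 8 = 40.
Remaining: 56 − 40 = 16 thirty-second notes, which is a half note.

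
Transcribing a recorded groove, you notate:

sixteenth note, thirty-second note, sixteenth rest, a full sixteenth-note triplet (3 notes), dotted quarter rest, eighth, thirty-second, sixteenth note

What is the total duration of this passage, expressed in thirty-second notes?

28

In thirty-second notes: sixteenth note = 2; thirty-second note = 1; sixteenth rest = 2; a full sixteenth-note triplet (3 notes) (three triplet sixteenths span one eighth) = 4; dotted quarter rest = 12; eighth = 4; thirty-second = 1; sixteenth note = 2.
Total: 2 + 1 + 2 + 4 + 12 + 4 + 1 + 2 = 28 thirty-second notes.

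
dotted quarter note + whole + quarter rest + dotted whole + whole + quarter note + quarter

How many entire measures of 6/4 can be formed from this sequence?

One bar of 6/4 = 12 eighth notes.
Each duration in eighth notes: dotted quarter note = 3; whole = 8; quarter rest = 2; dotted whole = 12; whole = 8; quarter note = 2; quarter = 2.
Sum: 3 + 8 + 2 + 12 + 8 + 2 + 2 = 37.
37 ÷ 12 = 3 complete bars with 1 left over.

3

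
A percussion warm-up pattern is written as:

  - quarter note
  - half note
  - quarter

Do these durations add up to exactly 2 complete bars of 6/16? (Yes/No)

No

One bar of 6/16 = 3 eighth notes, so 2 bars = 6.
Each duration in eighth notes: quarter note = 2; half note = 4; quarter = 2.
Adding: 2 + 4 + 2 = 8.
8 exceeds 6, so the answer is No.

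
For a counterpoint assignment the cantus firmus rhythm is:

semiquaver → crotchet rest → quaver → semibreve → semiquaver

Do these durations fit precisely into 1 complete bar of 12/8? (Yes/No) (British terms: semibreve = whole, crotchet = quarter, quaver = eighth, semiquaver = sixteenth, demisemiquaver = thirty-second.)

One bar of 12/8 = 24 sixteenth notes.
Express everything in sixteenth notes: semiquaver = 1; crotchet rest = 4; quaver = 2; semibreve = 16; semiquaver = 1.
Adding: 1 + 4 + 2 + 16 + 1 = 24.
24 equals 24, so the answer is Yes.

Yes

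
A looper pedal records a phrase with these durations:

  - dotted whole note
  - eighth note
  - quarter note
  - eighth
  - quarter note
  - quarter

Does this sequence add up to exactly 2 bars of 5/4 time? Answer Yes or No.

Yes

One bar of 5/4 = 10 eighth notes, so 2 bars = 20.
In eighth notes: dotted whole note = 12; eighth note = 1; quarter note = 2; eighth = 1; quarter note = 2; quarter = 2.
Sum: 12 + 1 + 2 + 1 + 2 + 2 = 20.
20 equals 20, so the answer is Yes.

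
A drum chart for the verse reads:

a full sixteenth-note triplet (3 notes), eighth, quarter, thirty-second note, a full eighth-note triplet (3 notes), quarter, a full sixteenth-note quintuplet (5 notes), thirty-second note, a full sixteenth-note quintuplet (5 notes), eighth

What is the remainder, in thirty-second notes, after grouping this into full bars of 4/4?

One bar of 4/4 = 32 thirty-second notes.
Convert each value to thirty-second notes: a full sixteenth-note triplet (3 notes) (three triplet sixteenths span one eighth) = 4; eighth = 4; quarter = 8; thirty-second note = 1; a full eighth-note triplet (3 notes) (three triplet eighths span one quarter) = 8; quarter = 8; a full sixteenth-note quintuplet (5 notes) (five quintuplet sixteenths span one quarter) = 8; thirty-second note = 1; a full sixteenth-note quintuplet (5 notes) (five quintuplet sixteenths span one quarter) = 8; eighth = 4.
Altogether 4 + 4 + 8 + 1 + 8 + 8 + 8 + 1 + 8 + 4 = 54.
54 ÷ 32 = 1 complete bar with 22 thirty-second notes remaining.

22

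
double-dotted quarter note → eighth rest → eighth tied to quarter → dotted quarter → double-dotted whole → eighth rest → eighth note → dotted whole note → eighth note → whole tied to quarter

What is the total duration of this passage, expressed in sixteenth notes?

Express everything in sixteenth notes: double-dotted quarter note = 7; eighth rest = 2; eighth tied to quarter (eighth + quarter) = 6; dotted quarter = 6; double-dotted whole = 28; eighth rest = 2; eighth note = 2; dotted whole note = 24; eighth note = 2; whole tied to quarter (whole + quarter) = 20.
Total: 7 + 2 + 6 + 6 + 28 + 2 + 2 + 24 + 2 + 20 = 99 sixteenth notes.

99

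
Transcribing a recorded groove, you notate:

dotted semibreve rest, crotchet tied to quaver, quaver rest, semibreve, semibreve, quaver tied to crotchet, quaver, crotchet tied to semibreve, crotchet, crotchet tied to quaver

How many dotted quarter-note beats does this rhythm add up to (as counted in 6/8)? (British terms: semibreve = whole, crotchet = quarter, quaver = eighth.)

17

One dotted quarter-note beat = 3 eighth notes.
Each duration in eighth notes: dotted semibreve rest = 12; crotchet tied to quaver (crotchet + quaver) = 3; quaver rest = 1; semibreve = 8; semibreve = 8; quaver tied to crotchet (quaver + crotchet) = 3; quaver = 1; crotchet tied to semibreve (crotchet + semibreve) = 10; crotchet = 2; crotchet tied to quaver (crotchet + quaver) = 3.
Adding: 12 + 3 + 1 + 8 + 8 + 3 + 1 + 10 + 2 + 3 = 51.
51 ÷ 3 = 17 beats.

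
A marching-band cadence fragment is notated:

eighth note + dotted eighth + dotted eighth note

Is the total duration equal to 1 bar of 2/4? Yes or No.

Yes

One bar of 2/4 = 8 sixteenth notes.
Convert each value to sixteenth notes: eighth note = 2; dotted eighth = 3; dotted eighth note = 3.
Sum: 2 + 3 + 3 = 8.
8 equals 8, so the answer is Yes.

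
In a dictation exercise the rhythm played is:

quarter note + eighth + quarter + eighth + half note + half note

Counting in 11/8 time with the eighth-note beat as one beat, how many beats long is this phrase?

14

One eighth-note beat = 2 sixteenth notes.
Convert each value to sixteenth notes: quarter note = 4; eighth = 2; quarter = 4; eighth = 2; half note = 8; half note = 8.
Altogether 4 + 2 + 4 + 2 + 8 + 8 = 28.
28 ÷ 2 = 14 beats.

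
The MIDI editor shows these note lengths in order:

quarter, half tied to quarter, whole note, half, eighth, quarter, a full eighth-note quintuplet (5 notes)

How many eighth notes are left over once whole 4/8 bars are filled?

One bar of 4/8 = 4 eighth notes.
Working in eighth notes: quarter = 2; half tied to quarter (half + quarter) = 6; whole note = 8; half = 4; eighth = 1; quarter = 2; a full eighth-note quintuplet (5 notes) (five quintuplet eighths span one half) = 4.
Sum: 2 + 6 + 8 + 4 + 1 + 2 + 4 = 27.
27 ÷ 4 = 6 complete bars with 3 eighth notes remaining.

3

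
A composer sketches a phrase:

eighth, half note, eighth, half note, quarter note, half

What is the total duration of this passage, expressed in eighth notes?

In eighth notes: eighth = 1; half note = 4; eighth = 1; half note = 4; quarter note = 2; half = 4.
Adding: 1 + 4 + 1 + 4 + 2 + 4 = 16 eighth notes.

16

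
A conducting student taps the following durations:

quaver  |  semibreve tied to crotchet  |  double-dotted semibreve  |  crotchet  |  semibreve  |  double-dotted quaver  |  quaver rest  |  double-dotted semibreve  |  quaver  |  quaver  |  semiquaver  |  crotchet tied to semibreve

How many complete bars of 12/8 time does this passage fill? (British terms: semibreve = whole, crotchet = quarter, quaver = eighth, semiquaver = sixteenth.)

5

One bar of 12/8 = 48 thirty-second notes.
Working in thirty-second notes: quaver = 4; semibreve tied to crotchet (semibreve + crotchet) = 40; double-dotted semibreve = 56; crotchet = 8; semibreve = 32; double-dotted quaver = 7; quaver rest = 4; double-dotted semibreve = 56; quaver = 4; quaver = 4; semiquaver = 2; crotchet tied to semibreve (crotchet + semibreve) = 40.
Sum: 4 + 40 + 56 + 8 + 32 + 7 + 4 + 56 + 4 + 4 + 2 + 40 = 257.
257 ÷ 48 = 5 complete bars with 17 left over.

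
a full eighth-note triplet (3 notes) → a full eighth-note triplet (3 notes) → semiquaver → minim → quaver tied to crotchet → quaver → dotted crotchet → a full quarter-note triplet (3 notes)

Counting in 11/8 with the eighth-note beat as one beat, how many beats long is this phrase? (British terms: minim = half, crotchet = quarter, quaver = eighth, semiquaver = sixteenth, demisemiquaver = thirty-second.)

19.5

One eighth-note beat = 2 sixteenth notes.
In sixteenth notes: a full eighth-note triplet (3 notes) (three triplet eighths span one quarter) = 4; a full eighth-note triplet (3 notes) (three triplet eighths span one quarter) = 4; semiquaver = 1; minim = 8; quaver tied to crotchet (quaver + crotchet) = 6; quaver = 2; dotted crotchet = 6; a full quarter-note triplet (3 notes) (three triplet quarters span one half) = 8.
Altogether 4 + 4 + 1 + 8 + 6 + 2 + 6 + 8 = 39.
39 ÷ 2 = 19.5 beats.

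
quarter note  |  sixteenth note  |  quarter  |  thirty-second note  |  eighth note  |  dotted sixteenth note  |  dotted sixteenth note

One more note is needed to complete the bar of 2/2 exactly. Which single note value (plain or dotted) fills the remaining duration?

The bar of 2/2 = 32 thirty-second notes.
Working in thirty-second notes: quarter note = 8; sixteenth note = 2; quarter = 8; thirty-second note = 1; eighth note = 4; dotted sixteenth note = 3; dotted sixteenth note = 3.
Sum: 8 + 2 + 8 + 1 + 4 + 3 + 3 = 29.
Remaining: 32 − 29 = 3 thirty-second notes, which is a dotted sixteenth note.

dotted sixteenth note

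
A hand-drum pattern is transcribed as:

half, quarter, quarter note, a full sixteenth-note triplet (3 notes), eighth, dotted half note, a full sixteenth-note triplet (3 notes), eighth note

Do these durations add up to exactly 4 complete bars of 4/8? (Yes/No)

No

One bar of 4/8 = 4 eighth notes, so 4 bars = 16.
Convert each value to eighth notes: half = 4; quarter = 2; quarter note = 2; a full sixteenth-note triplet (3 notes) (three triplet sixteenths span one eighth) = 1; eighth = 1; dotted half note = 6; a full sixteenth-note triplet (3 notes) (three triplet sixteenths span one eighth) = 1; eighth note = 1.
Adding: 4 + 2 + 2 + 1 + 1 + 6 + 1 + 1 = 18.
18 exceeds 16, so the answer is No.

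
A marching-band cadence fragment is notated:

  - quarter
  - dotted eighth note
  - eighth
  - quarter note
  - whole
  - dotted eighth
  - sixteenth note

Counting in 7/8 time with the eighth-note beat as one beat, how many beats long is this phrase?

16.5

One eighth-note beat = 2 sixteenth notes.
Working in sixteenth notes: quarter = 4; dotted eighth note = 3; eighth = 2; quarter note = 4; whole = 16; dotted eighth = 3; sixteenth note = 1.
Altogether 4 + 3 + 2 + 4 + 16 + 3 + 1 = 33.
33 ÷ 2 = 16.5 beats.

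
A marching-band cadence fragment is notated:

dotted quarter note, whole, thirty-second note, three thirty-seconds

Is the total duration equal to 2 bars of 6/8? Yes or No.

One bar of 6/8 = 24 thirty-second notes, so 2 bars = 48.
Convert each value to thirty-second notes: dotted quarter note = 12; whole = 32; thirty-second note = 1; thirty-second = 1; thirty-second = 1; thirty-second = 1.
Sum: 12 + 32 + 1 + 1 + 1 + 1 = 48.
48 equals 48, so the answer is Yes.

Yes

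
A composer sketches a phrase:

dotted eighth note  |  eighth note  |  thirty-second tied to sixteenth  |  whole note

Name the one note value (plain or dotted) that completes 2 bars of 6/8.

dotted sixteenth note

2 bars of 6/8 = 48 thirty-second notes.
Express everything in thirty-second notes: dotted eighth note = 6; eighth note = 4; thirty-second tied to sixteenth (thirty-second + sixteenth) = 3; whole note = 32.
Sum: 6 + 4 + 3 + 32 = 45.
Remaining: 48 − 45 = 3 thirty-second notes, which is a dotted sixteenth note.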